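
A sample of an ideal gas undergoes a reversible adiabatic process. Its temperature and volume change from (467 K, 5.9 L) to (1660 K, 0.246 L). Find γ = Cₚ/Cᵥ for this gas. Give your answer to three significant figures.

TV^(γ−1) = const ⇒ γ − 1 = ln(T₂/T₁) / ln(V₁/V₂).
γ = 1 + ln(1660/467) / ln(5.9/0.246) = 1.399.

γ ≈ 1.40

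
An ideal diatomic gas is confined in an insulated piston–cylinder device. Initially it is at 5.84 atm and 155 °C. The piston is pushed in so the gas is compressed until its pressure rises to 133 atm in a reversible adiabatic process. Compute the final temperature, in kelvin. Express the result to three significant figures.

T₂ ≈ 1050 K

Adiabatic: T₂/T₁ = (P₂/P₁)^((γ−1)/γ).
For a diatomic ideal gas γ = 7/5, so (γ−1)/γ = 2/7.
T₁ = 155 °C = 428.1 K.
T₂ = 428.1 × (133/5.84)^(2/7) = 1046 K.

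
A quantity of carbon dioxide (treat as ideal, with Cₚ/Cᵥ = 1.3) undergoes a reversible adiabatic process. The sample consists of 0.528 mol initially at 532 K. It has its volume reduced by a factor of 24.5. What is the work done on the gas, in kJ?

W ≈ 12.5 kJ

Adiabatic: T₁V₁^(γ−1) = T₂V₂^(γ−1) ⇒ T₂ = T₁ (V₁/V₂)^(γ−1).
T₂ = 532 × 24.5^(0.3) = 1389 K.
Q = 0, so ΔU = W_on_gas = nCᵥΔT with Cᵥ = R/(γ−1) = 27.71 J/(mol·K).
ΔU = 0.528 × 27.71 × (1389 − 532) = 12540 J.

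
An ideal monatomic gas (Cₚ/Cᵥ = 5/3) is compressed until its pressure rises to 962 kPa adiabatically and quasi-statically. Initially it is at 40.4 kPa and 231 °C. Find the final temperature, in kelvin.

Along an adiabat T P^((1−γ)/γ) is constant, so T₂ = T₁ (P₂/P₁)^((γ−1)/γ).
T₁ = 231 °C = 504.1 K.
T₂ = 504.1 × (962/40.4)^(2/5) = 1792 K.

T₂ ≈ 1790 K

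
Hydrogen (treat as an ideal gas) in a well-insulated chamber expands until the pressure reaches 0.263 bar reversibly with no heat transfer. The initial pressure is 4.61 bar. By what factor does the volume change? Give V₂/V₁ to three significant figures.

V₂/V₁ ≈ 7.73

From PV^γ = const, V₂/V₁ = (P₁/P₂)^(1/γ).
For a diatomic ideal gas γ = 7/5.
V₂/V₁ = (4.61/0.263)^(5/7) = 7.734.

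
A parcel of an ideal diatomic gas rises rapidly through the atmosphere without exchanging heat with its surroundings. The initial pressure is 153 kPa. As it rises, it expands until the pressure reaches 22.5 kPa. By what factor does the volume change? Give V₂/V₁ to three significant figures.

From PV^γ = const, V₂/V₁ = (P₁/P₂)^(1/γ).
For a diatomic ideal gas γ = 7/5.
V₂/V₁ = (153/22.5)^(5/7) = 3.932.

V₂/V₁ ≈ 3.93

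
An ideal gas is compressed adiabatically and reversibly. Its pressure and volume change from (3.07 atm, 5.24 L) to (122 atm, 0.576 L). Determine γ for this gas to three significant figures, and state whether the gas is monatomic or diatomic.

γ ≈ 1.67; monatomic

PV^γ = const ⇒ γ = ln(P₂/P₁) / ln(V₁/V₂).
γ = ln(122/3.07) / ln(5.24/0.576) = 1.668.
γ ≈ 1.67 is close to 5/3, so the gas is monatomic.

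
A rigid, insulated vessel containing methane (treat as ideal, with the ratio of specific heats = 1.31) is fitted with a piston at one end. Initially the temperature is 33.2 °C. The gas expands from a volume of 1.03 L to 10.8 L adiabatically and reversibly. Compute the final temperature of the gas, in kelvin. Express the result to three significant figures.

T₂ ≈ 148 K

For a reversible adiabat TV^(γ−1) is constant, so T₂ = T₁ (V₁/V₂)^(γ−1).
T₁ = 33.2 °C = 306.3 K.
T₂ = 306.3 × (1.03/10.8)^(0.31) = 147.9 K.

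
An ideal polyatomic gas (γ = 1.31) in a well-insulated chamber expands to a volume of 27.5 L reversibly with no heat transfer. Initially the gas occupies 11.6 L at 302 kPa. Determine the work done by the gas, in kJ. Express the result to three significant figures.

W ≈ 2.65 kJ

P₂ = P₁(V₁/V₂)^γ = 302×(11.6/27.5)^(1.31) = 97.48 kPa.
For a reversible adiabat, W_by_gas = (P₁V₁ − P₂V₂)/(γ−1).
W_by = (302000×0.0116 − 97480×0.0275) / (0.31) = 2653 J.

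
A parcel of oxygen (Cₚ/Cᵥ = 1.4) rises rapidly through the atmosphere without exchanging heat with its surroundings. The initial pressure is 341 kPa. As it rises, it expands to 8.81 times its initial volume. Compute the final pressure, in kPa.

Adiabatic: P₁V₁^γ = P₂V₂^γ ⇒ P₂ = P₁ (V₁/V₂)^γ.
P₂ = 341 × (1/8.81)^(1.4) = 16.21 kPa.

P₂ ≈ 16.2 kPa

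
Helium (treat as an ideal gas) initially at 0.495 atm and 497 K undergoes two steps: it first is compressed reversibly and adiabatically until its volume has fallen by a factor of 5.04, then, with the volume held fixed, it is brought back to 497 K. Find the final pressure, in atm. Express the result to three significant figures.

For a monatomic ideal gas γ = 5/3.
Adiabatic step (PV^γ = const): P₂ = 0.495×5.04^(5/3) = 7.334 atm; T₂ = 497×5.04^(2/3) = 1461 K.
Isochoric: P₃ = P₂(T₃/T₂) = 7.334 × (497/1461) = 2.495 atm.

P₃ ≈ 2.49 atm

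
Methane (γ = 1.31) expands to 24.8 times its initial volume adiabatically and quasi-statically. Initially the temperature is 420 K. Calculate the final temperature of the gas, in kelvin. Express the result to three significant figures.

T₂ ≈ 155 K

For a reversible adiabat TV^(γ−1) is constant, so T₂ = T₁ (V₁/V₂)^(γ−1).
T₂ = 420 × (1/24.8)^(0.31) = 155.2 K.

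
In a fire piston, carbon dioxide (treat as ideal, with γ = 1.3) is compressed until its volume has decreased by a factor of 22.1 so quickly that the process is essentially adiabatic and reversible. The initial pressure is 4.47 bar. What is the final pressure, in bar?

P₂ ≈ 250 bar

Since PV^γ is constant along a reversible adiabat, P₂ = P₁ (V₁/V₂)^γ.
P₂ = 4.47 × 22.1^(1.3) = 250 bar.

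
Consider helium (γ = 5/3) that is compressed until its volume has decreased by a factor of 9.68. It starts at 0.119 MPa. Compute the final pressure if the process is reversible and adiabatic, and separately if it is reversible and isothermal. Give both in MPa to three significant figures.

Isothermal: P₂ = P₁(V₁/V₂) = 0.119×9.68 = 1.152 MPa.
Adiabatic: P₂ = P₁(V₁/V₂)^γ = 0.119×9.68^(5/3) = 5.232 MPa.

adiabatic: 5.23 MPa; isothermal: 1.15 MPa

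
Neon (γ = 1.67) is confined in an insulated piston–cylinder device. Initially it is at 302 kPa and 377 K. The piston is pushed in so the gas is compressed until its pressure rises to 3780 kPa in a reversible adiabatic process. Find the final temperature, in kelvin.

Along an adiabat T P^((1−γ)/γ) is constant, so T₂ = T₁ (P₂/P₁)^((γ−1)/γ).
T₂ = 377 × (3780/302)^(0.401) = 1039 K.

T₂ ≈ 1040 K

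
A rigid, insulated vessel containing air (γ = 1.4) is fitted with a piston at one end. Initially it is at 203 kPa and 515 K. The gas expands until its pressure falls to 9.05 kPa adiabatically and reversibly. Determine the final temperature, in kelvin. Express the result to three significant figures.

Adiabatic: T₂/T₁ = (P₂/P₁)^((γ−1)/γ).
T₂ = 515 × (9.05/203)^(0.286) = 211.8 K.

T₂ ≈ 212 K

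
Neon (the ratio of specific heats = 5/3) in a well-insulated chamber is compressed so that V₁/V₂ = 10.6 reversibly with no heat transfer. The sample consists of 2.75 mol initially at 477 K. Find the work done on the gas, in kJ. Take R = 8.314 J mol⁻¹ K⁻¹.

W ≈ 62.6 kJ

For a reversible adiabat TV^(γ−1) is constant, so T₂ = T₁ (V₁/V₂)^(γ−1).
T₂ = 477 × 10.6^(2/3) = 2302 K.
Q = 0, so ΔU = W_on_gas = nCᵥΔT with Cᵥ = R/(γ−1) = 12.47 J/(mol·K).
ΔU = 2.75 × 12.47 × (2302 − 477) = 62580 J.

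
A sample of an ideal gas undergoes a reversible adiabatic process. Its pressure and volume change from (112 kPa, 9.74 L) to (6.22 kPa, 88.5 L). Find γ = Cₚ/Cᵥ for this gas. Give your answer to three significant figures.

γ ≈ 1.31

PV^γ = const ⇒ γ = ln(P₂/P₁) / ln(V₁/V₂).
γ = ln(6.22/112) / ln(9.74/88.5) = 1.31.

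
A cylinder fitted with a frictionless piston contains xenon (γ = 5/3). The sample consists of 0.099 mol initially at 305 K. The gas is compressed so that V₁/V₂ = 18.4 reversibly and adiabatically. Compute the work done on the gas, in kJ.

W ≈ 2.25 kJ

For a reversible adiabat TV^(γ−1) is constant, so T₂ = T₁ (V₁/V₂)^(γ−1).
T₂ = 305 × 18.4^(2/3) = 2126 K.
Q = 0, so ΔU = W_on_gas = nCᵥΔT with Cᵥ = R/(γ−1) = 12.47 J/(mol·K).
ΔU = 0.099 × 12.47 × (2126 − 305) = 2248 J.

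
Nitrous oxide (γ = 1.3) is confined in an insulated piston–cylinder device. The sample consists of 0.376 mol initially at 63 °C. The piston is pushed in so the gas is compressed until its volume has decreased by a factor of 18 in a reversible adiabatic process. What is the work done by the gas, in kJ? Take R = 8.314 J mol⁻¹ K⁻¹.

Adiabatic: T₁V₁^(γ−1) = T₂V₂^(γ−1) ⇒ T₂ = T₁ (V₁/V₂)^(γ−1).
T₁ = 63 °C = 336.1 K.
T₂ = 336.1 × 18^(0.3) = 800 K.
Q = 0, so ΔU = W_on_gas = nCᵥΔT with Cᵥ = R/(γ−1) = 27.71 J/(mol·K).
ΔU = 0.376 × 27.71 × (800 − 336.1) = 4834 J.
Work done by the gas = −ΔU = -4834 J.

W ≈ -4.83 kJ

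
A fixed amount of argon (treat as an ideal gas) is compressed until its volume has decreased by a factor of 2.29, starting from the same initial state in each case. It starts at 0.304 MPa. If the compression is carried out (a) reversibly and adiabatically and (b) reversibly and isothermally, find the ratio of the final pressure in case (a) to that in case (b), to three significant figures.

P_adiabatic / P_isothermal ≈ 1.74

For a monatomic ideal gas γ = 5/3.
Isothermal: P_b = P₁(V₁/V₂) = 0.304×2.29.
Adiabatic: P_a = P₁(V₁/V₂)^γ = 0.304×2.29^(5/3).
P_a/P_b = (V₁/V₂)^(γ−1) = 2.29^(2/3) = 1.737.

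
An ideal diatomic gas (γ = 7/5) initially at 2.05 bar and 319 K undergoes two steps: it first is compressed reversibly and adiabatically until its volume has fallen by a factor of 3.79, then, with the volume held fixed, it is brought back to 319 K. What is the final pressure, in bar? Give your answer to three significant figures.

Adiabatic step (PV^γ = const): P₂ = 2.05×3.79^(7/5) = 13.24 bar; T₂ = 319×3.79^(2/5) = 543.6 K.
Isochoric: P₃ = P₂(T₃/T₂) = 13.24 × (319/543.6) = 7.769 bar.

P₃ ≈ 7.77 bar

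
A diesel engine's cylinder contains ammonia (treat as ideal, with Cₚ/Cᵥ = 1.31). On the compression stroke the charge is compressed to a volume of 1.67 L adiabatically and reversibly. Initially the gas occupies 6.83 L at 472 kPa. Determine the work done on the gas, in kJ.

W ≈ 5.69 kJ

P₂ = P₁(V₁/V₂)^γ = 472×(6.83/1.67)^(1.31) = 2987 kPa.
For a reversible adiabat, W_by_gas = (P₁V₁ − P₂V₂)/(γ−1).
W_by = (472000×0.00683 − 2.987×10^6×0.00167) / (0.31) = -5693 J.
W_on_gas = −W_by = 5693 J.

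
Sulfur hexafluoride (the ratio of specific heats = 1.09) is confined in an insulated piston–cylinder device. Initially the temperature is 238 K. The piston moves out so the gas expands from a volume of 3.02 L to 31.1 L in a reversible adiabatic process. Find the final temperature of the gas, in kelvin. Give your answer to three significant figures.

T₂ ≈ 193 K

For a reversible adiabat TV^(γ−1) is constant, so T₂ = T₁ (V₁/V₂)^(γ−1).
T₂ = 238 × (3.02/31.1)^(0.09) = 192.9 K.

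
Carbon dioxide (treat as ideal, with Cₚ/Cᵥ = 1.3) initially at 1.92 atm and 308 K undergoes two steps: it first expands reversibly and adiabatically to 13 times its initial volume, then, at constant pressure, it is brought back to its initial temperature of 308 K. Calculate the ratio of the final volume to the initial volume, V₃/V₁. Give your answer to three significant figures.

Adiabatic step: V₂/V₁ = 13; T₂ = T₁·(1/13)^(0.3) = 142.7 K.
Isobaric step: V₃/V₂ = T₃/T₂ = 308/142.7.
V₃/V₁ = (V₂/V₁)(V₃/V₂) = 13 × (308/142.7) = 28.06.

V₃/V₁ ≈ 28.1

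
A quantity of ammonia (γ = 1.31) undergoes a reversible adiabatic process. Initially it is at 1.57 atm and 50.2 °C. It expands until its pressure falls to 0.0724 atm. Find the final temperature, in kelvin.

T₂ ≈ 156 K

Adiabatic: T₂/T₁ = (P₂/P₁)^((γ−1)/γ).
T₁ = 50.2 °C = 323.3 K.
T₂ = 323.3 × (0.0724/1.57)^(0.237) = 156.1 K.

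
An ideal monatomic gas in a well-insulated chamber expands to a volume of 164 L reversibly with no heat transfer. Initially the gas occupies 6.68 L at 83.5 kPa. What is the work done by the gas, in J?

γ = 5/3 for a monatomic ideal gas.
P₂ = P₁(V₁/V₂)^γ = 83.5×(6.68/164)^(5/3) = 0.4026 kPa.
For a reversible adiabat, W_by_gas = (P₁V₁ − P₂V₂)/(γ−1).
W_by = (83500×0.00668 − 402.6×0.164) / (2/3) = 737.6 J.

W ≈ 738 J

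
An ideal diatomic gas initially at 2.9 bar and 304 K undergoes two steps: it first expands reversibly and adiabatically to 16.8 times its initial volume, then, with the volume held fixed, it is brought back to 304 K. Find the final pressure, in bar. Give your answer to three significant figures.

For a diatomic ideal gas γ = 7/5.
Adiabatic step (PV^γ = const): P₂ = 2.9×(1/16.8)^(7/5) = 0.05584 bar; T₂ = 304×(1/16.8)^(2/5) = 98.34 K.
Isochoric: P₃ = P₂(T₃/T₂) = 0.05584 × (304/98.34) = 0.1726 bar.

P₃ ≈ 0.173 bar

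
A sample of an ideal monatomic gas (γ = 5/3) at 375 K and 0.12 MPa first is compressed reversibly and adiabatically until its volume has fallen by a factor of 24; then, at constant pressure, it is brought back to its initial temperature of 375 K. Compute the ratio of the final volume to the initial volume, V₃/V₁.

Adiabatic step: V₂/V₁ = 0.04167; T₂ = T₁·24^(2/3) = 3120 K.
Isobaric step: V₃/V₂ = T₃/T₂ = 375/3120.
V₃/V₁ = (V₂/V₁)(V₃/V₂) = 0.04167 × (375/3120) = 0.005008.

V₃/V₁ ≈ 0.00501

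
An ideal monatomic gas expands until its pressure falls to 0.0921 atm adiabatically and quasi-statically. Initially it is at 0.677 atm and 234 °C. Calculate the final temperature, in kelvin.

T₂ ≈ 228 K

Along an adiabat T P^((1−γ)/γ) is constant, so T₂ = T₁ (P₂/P₁)^((γ−1)/γ).
For a monatomic ideal gas γ = 5/3, so (γ−1)/γ = 2/5.
T₁ = 234 °C = 507.1 K.
T₂ = 507.1 × (0.0921/0.677)^(2/5) = 228.4 K.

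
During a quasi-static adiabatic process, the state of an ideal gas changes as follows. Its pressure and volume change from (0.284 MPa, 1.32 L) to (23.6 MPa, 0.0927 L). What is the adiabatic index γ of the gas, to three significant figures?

γ ≈ 1.66

PV^γ = const ⇒ γ = ln(P₂/P₁) / ln(V₁/V₂).
γ = ln(23.6/0.284) / ln(1.32/0.0927) = 1.664.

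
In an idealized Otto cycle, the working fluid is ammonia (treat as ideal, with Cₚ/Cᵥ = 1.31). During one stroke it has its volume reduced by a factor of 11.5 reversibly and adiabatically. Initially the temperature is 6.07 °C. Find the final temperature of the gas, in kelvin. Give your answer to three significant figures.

For a reversible adiabat TV^(γ−1) is constant, so T₂ = T₁ (V₁/V₂)^(γ−1).
T₁ = 6.07 °C = 279.2 K.
T₂ = 279.2 × 11.5^(0.31) = 595.3 K.

T₂ ≈ 595 K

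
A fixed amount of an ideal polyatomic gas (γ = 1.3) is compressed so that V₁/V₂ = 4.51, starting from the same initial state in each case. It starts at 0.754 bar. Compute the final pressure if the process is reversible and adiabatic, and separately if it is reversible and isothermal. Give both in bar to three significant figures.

adiabatic: 5.34 bar; isothermal: 3.40 bar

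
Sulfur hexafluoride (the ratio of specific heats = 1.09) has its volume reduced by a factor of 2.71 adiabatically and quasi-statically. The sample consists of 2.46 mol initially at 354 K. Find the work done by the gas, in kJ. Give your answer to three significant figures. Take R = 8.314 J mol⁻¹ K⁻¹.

W ≈ -7.55 kJ

For a reversible adiabat TV^(γ−1) is constant, so T₂ = T₁ (V₁/V₂)^(γ−1).
T₂ = 354 × 2.71^(0.09) = 387.2 K.
Q = 0, so ΔU = W_on_gas = nCᵥΔT with Cᵥ = R/(γ−1) = 92.38 J/(mol·K).
ΔU = 2.46 × 92.38 × (387.2 − 354) = 7552 J.
Work done by the gas = −ΔU = -7552 J.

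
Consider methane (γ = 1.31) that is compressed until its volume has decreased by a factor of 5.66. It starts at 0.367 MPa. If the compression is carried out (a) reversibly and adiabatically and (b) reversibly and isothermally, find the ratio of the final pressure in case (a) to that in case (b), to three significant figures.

P_adiabatic / P_isothermal ≈ 1.71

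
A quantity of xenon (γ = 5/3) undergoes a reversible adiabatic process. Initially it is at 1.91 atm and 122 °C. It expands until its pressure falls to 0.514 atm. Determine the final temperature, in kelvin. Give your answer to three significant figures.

T₂ ≈ 234 K

Adiabatic: T₂/T₁ = (P₂/P₁)^((γ−1)/γ).
T₁ = 122 °C = 395.1 K.
T₂ = 395.1 × (0.514/1.91)^(2/5) = 233.7 K.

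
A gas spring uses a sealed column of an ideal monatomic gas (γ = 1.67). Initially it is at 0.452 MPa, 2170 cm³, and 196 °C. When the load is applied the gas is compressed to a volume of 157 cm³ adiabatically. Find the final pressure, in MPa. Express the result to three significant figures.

P₂ ≈ 36.3 MPa

Adiabatic: P₁V₁^γ = P₂V₂^γ ⇒ P₂ = P₁ (V₁/V₂)^γ.
P₂ = 0.452 × (2170/157)^(1.67) = 36.3 MPa.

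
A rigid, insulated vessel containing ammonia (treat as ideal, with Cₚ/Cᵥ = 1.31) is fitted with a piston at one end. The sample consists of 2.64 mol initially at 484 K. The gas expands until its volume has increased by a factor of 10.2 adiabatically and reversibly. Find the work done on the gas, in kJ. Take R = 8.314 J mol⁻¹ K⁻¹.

W ≈ -17.6 kJ

Adiabatic: T₁V₁^(γ−1) = T₂V₂^(γ−1) ⇒ T₂ = T₁ (V₁/V₂)^(γ−1).
T₂ = 484 × (1/10.2)^(0.31) = 235.6 K.
Q = 0, so ΔU = W_on_gas = nCᵥΔT with Cᵥ = R/(γ−1) = 26.82 J/(mol·K).
ΔU = 2.64 × 26.82 × (235.6 − 484) = -17590 J.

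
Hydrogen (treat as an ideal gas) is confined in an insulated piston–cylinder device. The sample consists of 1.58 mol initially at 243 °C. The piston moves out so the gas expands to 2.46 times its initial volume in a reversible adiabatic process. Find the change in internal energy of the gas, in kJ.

ΔU ≈ -5.13 kJ

For a reversible adiabat TV^(γ−1) is constant, so T₂ = T₁ (V₁/V₂)^(γ−1).
γ = 7/5 for a diatomic ideal gas, so γ−1 = 2/5.
T₁ = 243 °C = 516.1 K.
T₂ = 516.1 × (1/2.46)^(2/5) = 360.1 K.
Q = 0, so ΔU = W_on_gas = nCᵥΔT with Cᵥ = R/(γ−1) = 20.79 J/(mol·K).
ΔU = 1.58 × 20.79 × (360.1 − 516.1) = -5125 J.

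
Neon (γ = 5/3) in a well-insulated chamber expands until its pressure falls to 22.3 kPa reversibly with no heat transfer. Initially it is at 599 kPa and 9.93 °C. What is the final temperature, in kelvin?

T₂ ≈ 75.9 K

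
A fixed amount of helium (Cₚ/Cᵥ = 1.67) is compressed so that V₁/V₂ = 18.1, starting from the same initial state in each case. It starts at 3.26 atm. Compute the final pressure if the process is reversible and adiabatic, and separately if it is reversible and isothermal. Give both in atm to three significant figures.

adiabatic: 411 atm; isothermal: 59.0 atm

Isothermal: P₂ = P₁(V₁/V₂) = 3.26×18.1 = 59.01 atm.
Adiabatic: P₂ = P₁(V₁/V₂)^γ = 3.26×18.1^(1.67) = 410.7 atm.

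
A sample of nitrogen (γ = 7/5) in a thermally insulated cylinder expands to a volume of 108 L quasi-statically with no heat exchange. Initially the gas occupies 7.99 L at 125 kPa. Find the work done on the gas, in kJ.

W ≈ -1.62 kJ

P₂ = P₁(V₁/V₂)^γ = 125×(7.99/108)^(7/5) = 3.263 kPa.
For a reversible adiabat, W_by_gas = (P₁V₁ − P₂V₂)/(γ−1).
W_by = (125000×0.00799 − 3263×0.108) / (2/5) = 1616 J.
W_on_gas = −W_by = -1616 J.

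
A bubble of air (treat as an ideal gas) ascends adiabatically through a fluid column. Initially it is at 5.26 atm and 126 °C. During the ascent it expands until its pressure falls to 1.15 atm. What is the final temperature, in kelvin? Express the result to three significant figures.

T₂ ≈ 259 K

Along an adiabat T P^((1−γ)/γ) is constant, so T₂ = T₁ (P₂/P₁)^((γ−1)/γ).
For a diatomic ideal gas γ = 7/5, so (γ−1)/γ = 2/7.
T₁ = 126 °C = 399.1 K.
T₂ = 399.1 × (1.15/5.26)^(2/7) = 258.5 K.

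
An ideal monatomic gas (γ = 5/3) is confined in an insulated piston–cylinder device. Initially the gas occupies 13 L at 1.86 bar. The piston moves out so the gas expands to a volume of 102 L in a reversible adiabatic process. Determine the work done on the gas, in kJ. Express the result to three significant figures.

P₂ = P₁(V₁/V₂)^γ = 1.86×(13/102)^(5/3) = 0.06004 bar.
For a reversible adiabat, W_by_gas = (P₁V₁ − P₂V₂)/(γ−1).
W_by = (186000×0.013 − 6004×0.102) / (2/3) = 2708 J.
W_on_gas = −W_by = -2708 J.

W ≈ -2.71 kJ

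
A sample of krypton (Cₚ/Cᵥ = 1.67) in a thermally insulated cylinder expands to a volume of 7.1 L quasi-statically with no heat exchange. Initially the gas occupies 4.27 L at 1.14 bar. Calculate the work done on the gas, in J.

W ≈ -210 J

P₂ = P₁(V₁/V₂)^γ = 1.14×(4.27/7.1)^(1.67) = 0.4877 bar.
For a reversible adiabat, W_by_gas = (P₁V₁ − P₂V₂)/(γ−1).
W_by = (114000×0.00427 − 48770×0.0071) / (0.67) = 209.8 J.
W_on_gas = −W_by = -209.8 J.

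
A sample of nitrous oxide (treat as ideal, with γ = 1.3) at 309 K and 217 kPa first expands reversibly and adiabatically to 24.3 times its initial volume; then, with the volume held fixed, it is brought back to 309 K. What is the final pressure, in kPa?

P₃ ≈ 8.93 kPa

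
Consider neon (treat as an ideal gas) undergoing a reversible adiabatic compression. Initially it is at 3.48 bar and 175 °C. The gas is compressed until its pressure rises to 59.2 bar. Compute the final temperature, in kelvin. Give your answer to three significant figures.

T₂ ≈ 1390 K

Adiabatic: T₂/T₁ = (P₂/P₁)^((γ−1)/γ).
For a monatomic ideal gas γ = 5/3, so (γ−1)/γ = 2/5.
T₁ = 175 °C = 448.1 K.
T₂ = 448.1 × (59.2/3.48)^(2/5) = 1392 K.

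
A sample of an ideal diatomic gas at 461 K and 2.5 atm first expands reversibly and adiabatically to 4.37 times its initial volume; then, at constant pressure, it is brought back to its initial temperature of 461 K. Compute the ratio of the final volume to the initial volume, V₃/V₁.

For a diatomic ideal gas γ = 7/5.
Adiabatic step: V₂/V₁ = 4.37; T₂ = T₁·(1/4.37)^(2/5) = 255.6 K.
Isobaric step: V₃/V₂ = T₃/T₂ = 461/255.6.
V₃/V₁ = (V₂/V₁)(V₃/V₂) = 4.37 × (461/255.6) = 7.883.

V₃/V₁ ≈ 7.88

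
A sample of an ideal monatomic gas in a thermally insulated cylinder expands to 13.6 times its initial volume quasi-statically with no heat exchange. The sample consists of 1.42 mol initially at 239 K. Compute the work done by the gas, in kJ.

For a reversible adiabat TV^(γ−1) is constant, so T₂ = T₁ (V₁/V₂)^(γ−1).
γ = 5/3 for a monatomic ideal gas, so γ−1 = 2/3.
T₂ = 239 × (1/13.6)^(2/3) = 41.95 K.
Q = 0, so ΔU = W_on_gas = nCᵥΔT with Cᵥ = R/(γ−1) = 12.47 J/(mol·K).
ΔU = 1.42 × 12.47 × (41.95 − 239) = -3490 J.
Work done by the gas = −ΔU = 3490 J.

W ≈ 3.49 kJ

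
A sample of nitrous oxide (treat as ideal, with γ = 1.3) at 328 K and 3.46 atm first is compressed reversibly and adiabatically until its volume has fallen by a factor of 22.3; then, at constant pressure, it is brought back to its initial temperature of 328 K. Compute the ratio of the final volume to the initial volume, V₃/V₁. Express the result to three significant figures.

Adiabatic step: V₂/V₁ = 0.04484; T₂ = T₁·22.3^(0.3) = 832.5 K.
Isobaric step: V₃/V₂ = T₃/T₂ = 328/832.5.
V₃/V₁ = (V₂/V₁)(V₃/V₂) = 0.04484 × (328/832.5) = 0.01767.

V₃/V₁ ≈ 0.0177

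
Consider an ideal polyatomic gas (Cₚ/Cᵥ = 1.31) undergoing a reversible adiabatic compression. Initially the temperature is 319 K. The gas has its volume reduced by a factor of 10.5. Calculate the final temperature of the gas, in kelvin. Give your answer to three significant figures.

For a reversible adiabat TV^(γ−1) is constant, so T₂ = T₁ (V₁/V₂)^(γ−1).
T₂ = 319 × 10.5^(0.31) = 661.2 K.

T₂ ≈ 661 K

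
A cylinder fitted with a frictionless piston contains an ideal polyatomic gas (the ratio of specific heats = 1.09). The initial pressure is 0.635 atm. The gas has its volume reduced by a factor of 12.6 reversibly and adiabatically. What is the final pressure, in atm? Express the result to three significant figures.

P₂ ≈ 10.1 atm

Since PV^γ is constant along a reversible adiabat, P₂ = P₁ (V₁/V₂)^γ.
P₂ = 0.635 × 12.6^(1.09) = 10.05 atm.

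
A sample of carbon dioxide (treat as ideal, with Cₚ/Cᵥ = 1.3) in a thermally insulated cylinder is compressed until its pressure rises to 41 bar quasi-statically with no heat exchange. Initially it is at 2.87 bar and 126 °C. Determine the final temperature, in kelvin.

T₂ ≈ 737 K

Adiabatic: T₂/T₁ = (P₂/P₁)^((γ−1)/γ).
T₁ = 126 °C = 399.1 K.
T₂ = 399.1 × (41/2.87)^(0.231) = 737.3 K.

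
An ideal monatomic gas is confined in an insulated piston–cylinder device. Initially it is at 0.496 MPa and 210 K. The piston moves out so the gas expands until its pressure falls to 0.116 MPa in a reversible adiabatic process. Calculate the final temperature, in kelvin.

T₂ ≈ 117 K

Adiabatic: T₂/T₁ = (P₂/P₁)^((γ−1)/γ).
For a monatomic ideal gas γ = 5/3, so (γ−1)/γ = 2/5.
T₂ = 210 × (0.116/0.496)^(2/5) = 117.4 K.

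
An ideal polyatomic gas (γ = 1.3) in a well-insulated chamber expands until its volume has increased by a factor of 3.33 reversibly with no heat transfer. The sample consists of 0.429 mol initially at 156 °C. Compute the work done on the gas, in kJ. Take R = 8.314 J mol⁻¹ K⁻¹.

W ≈ -1.55 kJ

Adiabatic: T₁V₁^(γ−1) = T₂V₂^(γ−1) ⇒ T₂ = T₁ (V₁/V₂)^(γ−1).
T₁ = 156 °C = 429.1 K.
T₂ = 429.1 × (1/3.33)^(0.3) = 299.1 K.
Q = 0, so ΔU = W_on_gas = nCᵥΔT with Cᵥ = R/(γ−1) = 27.71 J/(mol·K).
ΔU = 0.429 × 27.71 × (299.1 − 429.1) = -1546 J.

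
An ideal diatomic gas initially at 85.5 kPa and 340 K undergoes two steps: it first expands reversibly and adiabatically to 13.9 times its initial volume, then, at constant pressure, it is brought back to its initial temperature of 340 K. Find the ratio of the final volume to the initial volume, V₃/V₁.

V₃/V₁ ≈ 39.8

For a diatomic ideal gas γ = 7/5.
Adiabatic step: V₂/V₁ = 13.9; T₂ = T₁·(1/13.9)^(2/5) = 118.7 K.
Isobaric step: V₃/V₂ = T₃/T₂ = 340/118.7.
V₃/V₁ = (V₂/V₁)(V₃/V₂) = 13.9 × (340/118.7) = 39.83.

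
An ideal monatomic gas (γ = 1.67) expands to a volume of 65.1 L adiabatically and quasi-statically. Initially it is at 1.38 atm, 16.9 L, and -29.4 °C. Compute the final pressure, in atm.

P₂ ≈ 0.145 atm

Since PV^γ is constant along a reversible adiabat, P₂ = P₁ (V₁/V₂)^γ.
P₂ = 1.38 × (16.9/65.1)^(1.67) = 0.1451 atm.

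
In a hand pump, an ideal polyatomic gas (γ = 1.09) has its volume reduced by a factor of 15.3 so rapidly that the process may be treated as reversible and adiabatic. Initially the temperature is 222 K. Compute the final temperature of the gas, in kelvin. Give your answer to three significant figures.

Adiabatic: T₁V₁^(γ−1) = T₂V₂^(γ−1) ⇒ T₂ = T₁ (V₁/V₂)^(γ−1).
T₂ = 222 × 15.3^(0.09) = 283.8 K.

T₂ ≈ 284 K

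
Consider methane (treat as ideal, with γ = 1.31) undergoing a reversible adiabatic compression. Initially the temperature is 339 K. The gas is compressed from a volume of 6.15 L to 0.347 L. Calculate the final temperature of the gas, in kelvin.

For a reversible adiabat TV^(γ−1) is constant, so T₂ = T₁ (V₁/V₂)^(γ−1).
T₂ = 339 × (6.15/0.347)^(0.31) = 826.5 K.

T₂ ≈ 827 K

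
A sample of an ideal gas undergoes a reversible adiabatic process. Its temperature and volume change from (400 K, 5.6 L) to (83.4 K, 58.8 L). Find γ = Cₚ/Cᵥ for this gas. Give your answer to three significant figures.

TV^(γ−1) = const ⇒ γ − 1 = ln(T₂/T₁) / ln(V₁/V₂).
γ = 1 + ln(83.4/400) / ln(5.6/58.8) = 1.667.

γ ≈ 1.67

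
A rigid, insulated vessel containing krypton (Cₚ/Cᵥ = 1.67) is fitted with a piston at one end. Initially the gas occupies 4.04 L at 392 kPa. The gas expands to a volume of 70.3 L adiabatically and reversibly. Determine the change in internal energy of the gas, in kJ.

ΔU ≈ -2.02 kJ

P₂ = P₁(V₁/V₂)^γ = 392×(4.04/70.3)^(1.67) = 3.323 kPa.
For a reversible adiabat, W_by_gas = (P₁V₁ − P₂V₂)/(γ−1).
W_by = (392000×0.00404 − 3323×0.0703) / (0.67) = 2015 J.
Q = 0 ⇒ ΔU = −W_by = -2015 J.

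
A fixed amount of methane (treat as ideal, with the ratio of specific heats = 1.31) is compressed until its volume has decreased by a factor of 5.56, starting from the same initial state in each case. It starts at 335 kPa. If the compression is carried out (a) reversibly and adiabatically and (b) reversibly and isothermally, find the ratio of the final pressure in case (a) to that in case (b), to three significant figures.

Isothermal: P_b = P₁(V₁/V₂) = 335×5.56.
Adiabatic: P_a = P₁(V₁/V₂)^γ = 335×5.56^(1.31).
P_a/P_b = (V₁/V₂)^(γ−1) = 5.56^(0.31) = 1.702.

P_adiabatic / P_isothermal ≈ 1.70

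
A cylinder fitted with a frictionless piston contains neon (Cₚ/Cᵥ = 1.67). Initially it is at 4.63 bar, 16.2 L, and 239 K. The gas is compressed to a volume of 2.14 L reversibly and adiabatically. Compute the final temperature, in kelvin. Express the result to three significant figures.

T₂ ≈ 928 K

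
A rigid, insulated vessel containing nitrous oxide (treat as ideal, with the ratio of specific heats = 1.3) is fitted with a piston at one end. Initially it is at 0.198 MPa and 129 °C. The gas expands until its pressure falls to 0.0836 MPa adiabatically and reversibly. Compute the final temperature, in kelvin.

Along an adiabat T P^((1−γ)/γ) is constant, so T₂ = T₁ (P₂/P₁)^((γ−1)/γ).
T₁ = 129 °C = 402.1 K.
T₂ = 402.1 × (0.0836/0.198)^(0.231) = 329.6 K.

T₂ ≈ 330 K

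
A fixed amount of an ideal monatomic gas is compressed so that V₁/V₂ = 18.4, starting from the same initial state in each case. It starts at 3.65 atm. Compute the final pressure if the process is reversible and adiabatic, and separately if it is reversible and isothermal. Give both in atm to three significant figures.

adiabatic: 468 atm; isothermal: 67.2 atm

For a monatomic ideal gas γ = 5/3.
Isothermal: P₂ = P₁(V₁/V₂) = 3.65×18.4 = 67.16 atm.
Adiabatic: P₂ = P₁(V₁/V₂)^γ = 3.65×18.4^(5/3) = 468.1 atm.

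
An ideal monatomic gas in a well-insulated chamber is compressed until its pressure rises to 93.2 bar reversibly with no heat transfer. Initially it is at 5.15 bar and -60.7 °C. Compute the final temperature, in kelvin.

T₂ ≈ 677 K

Along an adiabat T P^((1−γ)/γ) is constant, so T₂ = T₁ (P₂/P₁)^((γ−1)/γ).
For a monatomic ideal gas γ = 5/3, so (γ−1)/γ = 2/5.
T₁ = -60.7 °C = 212.4 K.
T₂ = 212.4 × (93.2/5.15)^(2/5) = 676.6 K.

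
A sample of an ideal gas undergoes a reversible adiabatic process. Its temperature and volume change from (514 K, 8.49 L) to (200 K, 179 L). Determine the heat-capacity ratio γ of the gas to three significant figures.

TV^(γ−1) = const ⇒ γ − 1 = ln(T₂/T₁) / ln(V₁/V₂).
γ = 1 + ln(200/514) / ln(8.49/179) = 1.31.

γ ≈ 1.31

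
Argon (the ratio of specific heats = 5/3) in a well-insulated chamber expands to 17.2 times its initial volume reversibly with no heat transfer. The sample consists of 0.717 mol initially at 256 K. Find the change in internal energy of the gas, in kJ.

ΔU ≈ -1.95 kJ

For a reversible adiabat TV^(γ−1) is constant, so T₂ = T₁ (V₁/V₂)^(γ−1).
T₂ = 256 × (1/17.2)^(2/3) = 38.42 K.
Q = 0, so ΔU = W_on_gas = nCᵥΔT with Cᵥ = R/(γ−1) = 12.47 J/(mol·K).
ΔU = 0.717 × 12.47 × (38.42 − 256) = -1946 J.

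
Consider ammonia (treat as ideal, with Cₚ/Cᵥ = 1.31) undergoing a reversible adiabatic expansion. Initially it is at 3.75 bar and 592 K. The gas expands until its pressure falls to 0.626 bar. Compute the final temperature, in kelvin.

Adiabatic: T₂/T₁ = (P₂/P₁)^((γ−1)/γ).
T₂ = 592 × (0.626/3.75)^(0.237) = 387.6 K.

T₂ ≈ 388 K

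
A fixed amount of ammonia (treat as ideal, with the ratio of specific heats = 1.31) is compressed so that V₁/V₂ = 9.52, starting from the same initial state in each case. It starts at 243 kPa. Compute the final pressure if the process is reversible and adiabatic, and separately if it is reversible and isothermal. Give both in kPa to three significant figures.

Isothermal: P₂ = P₁(V₁/V₂) = 243×9.52 = 2313 kPa.
Adiabatic: P₂ = P₁(V₁/V₂)^γ = 243×9.52^(1.31) = 4652 kPa.

adiabatic: 4650 kPa; isothermal: 2310 kPa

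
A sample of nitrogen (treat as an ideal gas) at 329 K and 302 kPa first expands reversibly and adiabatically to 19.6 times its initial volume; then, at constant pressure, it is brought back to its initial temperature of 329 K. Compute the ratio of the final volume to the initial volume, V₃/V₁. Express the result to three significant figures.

V₃/V₁ ≈ 64.4

For a diatomic ideal gas γ = 7/5.
Adiabatic step: V₂/V₁ = 19.6; T₂ = T₁·(1/19.6)^(2/5) = 100.1 K.
Isobaric step: V₃/V₂ = T₃/T₂ = 329/100.1.
V₃/V₁ = (V₂/V₁)(V₃/V₂) = 19.6 × (329/100.1) = 64.44.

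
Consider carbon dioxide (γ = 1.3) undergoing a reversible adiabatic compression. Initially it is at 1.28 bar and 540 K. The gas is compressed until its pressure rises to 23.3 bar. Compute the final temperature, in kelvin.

Adiabatic: T₂/T₁ = (P₂/P₁)^((γ−1)/γ).
T₂ = 540 × (23.3/1.28)^(0.231) = 1055 K.

T₂ ≈ 1050 K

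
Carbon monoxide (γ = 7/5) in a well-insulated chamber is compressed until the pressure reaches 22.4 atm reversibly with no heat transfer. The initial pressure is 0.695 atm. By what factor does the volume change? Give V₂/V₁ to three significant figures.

V₂/V₁ ≈ 0.0837

From PV^γ = const, V₂/V₁ = (P₁/P₂)^(1/γ).
V₂/V₁ = (0.695/22.4)^(5/7) = 0.08369.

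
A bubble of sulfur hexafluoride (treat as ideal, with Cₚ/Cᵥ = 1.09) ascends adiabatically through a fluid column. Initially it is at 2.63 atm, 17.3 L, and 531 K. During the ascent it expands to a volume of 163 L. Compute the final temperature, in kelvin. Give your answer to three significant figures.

Adiabatic: T₁V₁^(γ−1) = T₂V₂^(γ−1) ⇒ T₂ = T₁ (V₁/V₂)^(γ−1).
T₂ = 531 × (17.3/163)^(0.09) = 433.9 K.

T₂ ≈ 434 K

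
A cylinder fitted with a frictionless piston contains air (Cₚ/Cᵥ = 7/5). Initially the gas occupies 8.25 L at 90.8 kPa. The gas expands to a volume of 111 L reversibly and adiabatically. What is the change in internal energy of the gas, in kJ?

ΔU ≈ -1.21 kJ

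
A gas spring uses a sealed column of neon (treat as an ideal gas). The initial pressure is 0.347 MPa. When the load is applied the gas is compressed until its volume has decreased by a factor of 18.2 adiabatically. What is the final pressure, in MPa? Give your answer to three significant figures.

Since PV^γ is constant along a reversible adiabat, P₂ = P₁ (V₁/V₂)^γ.
For a monatomic ideal gas γ = 5/3.
P₂ = 0.347 × 18.2^(5/3) = 43.7 MPa.

P₂ ≈ 43.7 MPa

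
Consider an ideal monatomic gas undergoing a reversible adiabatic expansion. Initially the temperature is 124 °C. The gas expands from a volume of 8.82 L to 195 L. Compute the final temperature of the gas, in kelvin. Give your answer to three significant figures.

T₂ ≈ 50.4 K

Adiabatic: T₁V₁^(γ−1) = T₂V₂^(γ−1) ⇒ T₂ = T₁ (V₁/V₂)^(γ−1).
For a monatomic ideal gas γ = 5/3, so γ−1 = 2/3.
T₁ = 124 °C = 397.1 K.
T₂ = 397.1 × (8.82/195)^(2/3) = 50.42 K.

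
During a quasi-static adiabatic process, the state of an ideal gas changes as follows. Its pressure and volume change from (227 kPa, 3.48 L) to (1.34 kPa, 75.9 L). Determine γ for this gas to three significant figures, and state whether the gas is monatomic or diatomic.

PV^γ = const ⇒ γ = ln(P₂/P₁) / ln(V₁/V₂).
γ = ln(1.34/227) / ln(3.48/75.9) = 1.665.
γ ≈ 1.67 is close to 5/3, so the gas is monatomic.

γ ≈ 1.67; monatomic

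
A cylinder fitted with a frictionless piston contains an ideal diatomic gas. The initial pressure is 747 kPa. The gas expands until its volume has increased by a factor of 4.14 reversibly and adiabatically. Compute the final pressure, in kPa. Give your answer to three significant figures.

Adiabatic: P₁V₁^γ = P₂V₂^γ ⇒ P₂ = P₁ (V₁/V₂)^γ.
For a diatomic ideal gas γ = 7/5.
P₂ = 747 × (1/4.14)^(7/5) = 102.2 kPa.

P₂ ≈ 102 kPa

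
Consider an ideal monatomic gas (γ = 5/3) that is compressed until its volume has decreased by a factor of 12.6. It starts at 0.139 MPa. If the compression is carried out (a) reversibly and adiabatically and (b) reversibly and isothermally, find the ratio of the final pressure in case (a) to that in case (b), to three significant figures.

P_adiabatic / P_isothermal ≈ 5.41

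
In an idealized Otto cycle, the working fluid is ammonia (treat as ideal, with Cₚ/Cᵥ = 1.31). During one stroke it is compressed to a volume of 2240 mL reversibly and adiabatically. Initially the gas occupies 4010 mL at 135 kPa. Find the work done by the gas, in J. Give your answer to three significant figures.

W ≈ -345 J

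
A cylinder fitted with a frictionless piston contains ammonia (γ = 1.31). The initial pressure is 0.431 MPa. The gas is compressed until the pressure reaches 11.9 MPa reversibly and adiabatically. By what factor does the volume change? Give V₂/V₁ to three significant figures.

V₂/V₁ ≈ 0.0794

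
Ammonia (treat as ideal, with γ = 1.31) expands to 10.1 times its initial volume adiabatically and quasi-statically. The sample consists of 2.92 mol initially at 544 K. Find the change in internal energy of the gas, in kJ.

ΔU ≈ -21.8 kJ

For a reversible adiabat TV^(γ−1) is constant, so T₂ = T₁ (V₁/V₂)^(γ−1).
T₂ = 544 × (1/10.1)^(0.31) = 265.6 K.
Q = 0, so ΔU = W_on_gas = nCᵥΔT with Cᵥ = R/(γ−1) = 26.82 J/(mol·K).
ΔU = 2.92 × 26.82 × (265.6 − 544) = -21800 J.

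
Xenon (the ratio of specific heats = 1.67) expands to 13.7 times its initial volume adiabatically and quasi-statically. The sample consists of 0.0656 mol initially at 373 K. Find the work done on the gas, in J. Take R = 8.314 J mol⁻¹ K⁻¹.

For a reversible adiabat TV^(γ−1) is constant, so T₂ = T₁ (V₁/V₂)^(γ−1).
T₂ = 373 × (1/13.7)^(0.67) = 64.58 K.
Q = 0, so ΔU = W_on_gas = nCᵥΔT with Cᵥ = R/(γ−1) = 12.41 J/(mol·K).
ΔU = 0.0656 × 12.41 × (64.58 − 373) = -251.1 J.

W ≈ -251 J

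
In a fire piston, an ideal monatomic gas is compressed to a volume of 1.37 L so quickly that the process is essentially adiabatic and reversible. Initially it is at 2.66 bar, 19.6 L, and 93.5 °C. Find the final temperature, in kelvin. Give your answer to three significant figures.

T₂ ≈ 2160 K

Adiabatic: T₁V₁^(γ−1) = T₂V₂^(γ−1) ⇒ T₂ = T₁ (V₁/V₂)^(γ−1).
γ = 5/3 for a monatomic ideal gas.
T₁ = 93.5 °C = 366.6 K.
T₂ = 366.6 × (19.6/1.37)^(2/3) = 2161 K.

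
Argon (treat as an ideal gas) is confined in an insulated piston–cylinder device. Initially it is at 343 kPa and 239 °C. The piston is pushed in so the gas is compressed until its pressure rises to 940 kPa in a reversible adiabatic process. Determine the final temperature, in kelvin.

Adiabatic: T₂/T₁ = (P₂/P₁)^((γ−1)/γ).
For a monatomic ideal gas γ = 5/3, so (γ−1)/γ = 2/5.
T₁ = 239 °C = 512.1 K.
T₂ = 512.1 × (940/343)^(2/5) = 766.5 K.

T₂ ≈ 767 K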